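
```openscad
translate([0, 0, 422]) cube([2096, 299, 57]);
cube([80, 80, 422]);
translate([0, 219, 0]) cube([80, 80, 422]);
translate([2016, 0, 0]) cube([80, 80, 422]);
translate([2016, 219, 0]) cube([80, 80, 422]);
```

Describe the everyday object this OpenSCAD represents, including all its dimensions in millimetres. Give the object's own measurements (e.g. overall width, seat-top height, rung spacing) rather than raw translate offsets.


A long wooden bench with a 2096 mm (x) × 299 mm (y) seat, 57 mm thick, its top surface 479 mm above the floor. Four 80 mm square legs at the seat corners, flush with the edges, run from z = 0 to the seat underside.


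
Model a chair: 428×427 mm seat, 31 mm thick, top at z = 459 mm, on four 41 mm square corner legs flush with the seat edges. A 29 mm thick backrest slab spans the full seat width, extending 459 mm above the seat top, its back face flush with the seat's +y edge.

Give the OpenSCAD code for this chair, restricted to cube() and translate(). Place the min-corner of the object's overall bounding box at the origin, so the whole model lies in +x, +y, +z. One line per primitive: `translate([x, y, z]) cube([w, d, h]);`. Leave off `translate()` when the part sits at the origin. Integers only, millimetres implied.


translate([0, 0, 428]) cube([428, 427, 31]);
cube([41, 41, 428]);
translate([387, 0, 0]) cube([41, 41, 428]);
translate([0, 386, 0]) cube([41, 41, 428]);
translate([387, 386, 0]) cube([41, 41, 428]);
translate([0, 398, 459]) cube([428, 29, 459]);


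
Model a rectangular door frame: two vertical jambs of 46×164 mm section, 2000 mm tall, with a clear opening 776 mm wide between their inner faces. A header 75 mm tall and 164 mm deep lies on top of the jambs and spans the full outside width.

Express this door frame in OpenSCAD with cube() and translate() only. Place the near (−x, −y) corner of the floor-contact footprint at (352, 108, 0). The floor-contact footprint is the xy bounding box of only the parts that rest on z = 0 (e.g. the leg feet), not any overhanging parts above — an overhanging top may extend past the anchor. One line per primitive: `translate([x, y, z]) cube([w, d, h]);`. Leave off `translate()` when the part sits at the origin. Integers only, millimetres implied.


translate([352, 108, 0]) cube([46, 164, 2000]);
translate([1174, 108, 0]) cube([46, 164, 2000]);
translate([352, 108, 2000]) cube([868, 164, 75]);


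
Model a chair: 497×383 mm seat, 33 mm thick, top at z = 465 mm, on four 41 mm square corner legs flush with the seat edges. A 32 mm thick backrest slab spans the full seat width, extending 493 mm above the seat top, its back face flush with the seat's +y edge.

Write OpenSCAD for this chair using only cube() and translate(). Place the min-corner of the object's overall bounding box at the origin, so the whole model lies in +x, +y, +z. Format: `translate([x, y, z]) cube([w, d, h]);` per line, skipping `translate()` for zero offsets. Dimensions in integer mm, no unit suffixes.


// leg_h = 465 - 33 = 432
translate([0, 0, 432]) cube([497, 383, 33]);
cube([41, 41, 432]);
translate([456, 0, 0]) cube([41, 41, 432]);
translate([0, 342, 0]) cube([41, 41, 432]);
translate([456, 342, 0]) cube([41, 41, 432]);
translate([0, 351, 465]) cube([497, 32, 493]);


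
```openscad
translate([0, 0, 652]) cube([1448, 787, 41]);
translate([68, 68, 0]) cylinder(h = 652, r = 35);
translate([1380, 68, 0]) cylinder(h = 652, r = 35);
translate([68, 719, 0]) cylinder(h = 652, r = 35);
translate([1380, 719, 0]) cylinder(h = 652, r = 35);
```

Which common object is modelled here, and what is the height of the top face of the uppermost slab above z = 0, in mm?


A table. The table height is 693 mm.

A 1448×787×41 slab sits at z = 652 on four Ø70 mm round legs — a table. The top surface is at 652 + 41 = 693 mm.


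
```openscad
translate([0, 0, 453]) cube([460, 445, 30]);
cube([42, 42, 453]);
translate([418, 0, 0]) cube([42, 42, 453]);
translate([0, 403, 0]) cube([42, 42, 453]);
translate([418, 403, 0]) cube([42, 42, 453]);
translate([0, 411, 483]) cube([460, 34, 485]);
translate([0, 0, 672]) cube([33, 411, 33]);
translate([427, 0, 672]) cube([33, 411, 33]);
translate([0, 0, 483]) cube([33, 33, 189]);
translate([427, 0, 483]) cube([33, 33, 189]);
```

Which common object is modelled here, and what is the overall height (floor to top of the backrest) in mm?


A chair. The overall height is 968 mm.

A slab on four corner posts with a tall panel at the back — a chair. The seat slab sits at z = 453 with thickness 30, and the 485 mm backrest starts at the seat top, so the overall height is 453 + 30 + 485 = 968 mm.


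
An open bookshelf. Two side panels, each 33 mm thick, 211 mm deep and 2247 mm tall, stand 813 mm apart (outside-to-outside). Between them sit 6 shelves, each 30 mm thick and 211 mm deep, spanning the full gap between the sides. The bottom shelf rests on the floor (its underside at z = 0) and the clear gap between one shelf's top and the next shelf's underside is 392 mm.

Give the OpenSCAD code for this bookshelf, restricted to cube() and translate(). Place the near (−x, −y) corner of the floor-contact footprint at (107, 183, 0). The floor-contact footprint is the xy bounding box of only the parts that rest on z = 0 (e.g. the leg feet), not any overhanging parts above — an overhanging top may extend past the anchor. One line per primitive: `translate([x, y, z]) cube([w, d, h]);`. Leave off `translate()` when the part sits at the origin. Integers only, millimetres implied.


translate([107, 183, 0]) cube([33, 211, 2247]);
translate([887, 183, 0]) cube([33, 211, 2247]);
translate([140, 183, 0]) cube([747, 211, 30]);
translate([140, 183, 422]) cube([747, 211, 30]);
translate([140, 183, 844]) cube([747, 211, 30]);
translate([140, 183, 1266]) cube([747, 211, 30]);
translate([140, 183, 1688]) cube([747, 211, 30]);
translate([140, 183, 2110]) cube([747, 211, 30]);


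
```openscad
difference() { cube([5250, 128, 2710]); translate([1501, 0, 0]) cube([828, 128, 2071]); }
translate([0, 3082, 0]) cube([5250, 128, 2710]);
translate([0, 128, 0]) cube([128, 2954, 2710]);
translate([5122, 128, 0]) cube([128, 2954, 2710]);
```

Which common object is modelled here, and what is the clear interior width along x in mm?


A single room. The interior width is 4994 mm.

Four walls enclosing a rectangle with a door in the front wall — a room. Outside width 5250 minus two 128 mm walls gives 4994 mm.


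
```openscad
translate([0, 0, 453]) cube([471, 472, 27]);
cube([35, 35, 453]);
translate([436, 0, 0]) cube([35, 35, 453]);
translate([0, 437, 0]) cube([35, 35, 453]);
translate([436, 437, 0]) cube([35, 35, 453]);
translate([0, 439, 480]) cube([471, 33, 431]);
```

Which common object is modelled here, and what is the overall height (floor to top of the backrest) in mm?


A chair. The overall height is 911 mm.

A slab on four corner posts with a tall panel at the back — a chair. The seat slab sits at z = 453 with thickness 27, and the 431 mm backrest starts at the seat top, so the overall height is 453 + 27 + 431 = 911 mm.


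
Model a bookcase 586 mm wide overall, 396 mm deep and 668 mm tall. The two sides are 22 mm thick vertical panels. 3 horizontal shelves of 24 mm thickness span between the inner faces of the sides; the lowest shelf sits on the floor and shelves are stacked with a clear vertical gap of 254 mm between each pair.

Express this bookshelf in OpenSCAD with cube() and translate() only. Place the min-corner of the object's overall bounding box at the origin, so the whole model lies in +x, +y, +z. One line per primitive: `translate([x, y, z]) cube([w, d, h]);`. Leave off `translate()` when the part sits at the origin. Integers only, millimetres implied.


cube([22, 396, 668]);
translate([564, 0, 0]) cube([22, 396, 668]);
translate([22, 0, 0]) cube([542, 396, 24]);
translate([22, 0, 278]) cube([542, 396, 24]);
translate([22, 0, 556]) cube([542, 396, 24]);


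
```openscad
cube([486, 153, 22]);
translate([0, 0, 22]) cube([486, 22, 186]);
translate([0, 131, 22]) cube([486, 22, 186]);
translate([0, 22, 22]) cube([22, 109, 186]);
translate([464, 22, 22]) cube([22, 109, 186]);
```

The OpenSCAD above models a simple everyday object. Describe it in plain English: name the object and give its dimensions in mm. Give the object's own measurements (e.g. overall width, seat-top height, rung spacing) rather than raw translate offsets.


An open-topped rectangular box: outside dimensions 486×153×208 mm, with a uniform wall and base thickness of 22 mm. The base is a full 486×153 slab on the floor; four walls sit on top of the base. The front and back walls (the −y and +y sides) span the full width; the two side walls fit between them.


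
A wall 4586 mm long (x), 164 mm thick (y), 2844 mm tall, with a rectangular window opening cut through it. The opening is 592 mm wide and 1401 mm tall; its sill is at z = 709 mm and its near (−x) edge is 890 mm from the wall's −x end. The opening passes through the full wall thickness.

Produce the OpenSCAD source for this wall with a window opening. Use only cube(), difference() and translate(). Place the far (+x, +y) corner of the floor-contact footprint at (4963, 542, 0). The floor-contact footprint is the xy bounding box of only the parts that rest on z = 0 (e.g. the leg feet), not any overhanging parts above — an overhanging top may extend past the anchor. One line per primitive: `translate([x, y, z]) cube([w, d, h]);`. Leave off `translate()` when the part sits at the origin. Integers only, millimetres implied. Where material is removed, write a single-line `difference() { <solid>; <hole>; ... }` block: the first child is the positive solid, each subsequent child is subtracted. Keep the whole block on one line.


difference() { translate([377, 378, 0]) cube([4586, 164, 2844]); translate([1267, 378, 709]) cube([592, 164, 1401]); }


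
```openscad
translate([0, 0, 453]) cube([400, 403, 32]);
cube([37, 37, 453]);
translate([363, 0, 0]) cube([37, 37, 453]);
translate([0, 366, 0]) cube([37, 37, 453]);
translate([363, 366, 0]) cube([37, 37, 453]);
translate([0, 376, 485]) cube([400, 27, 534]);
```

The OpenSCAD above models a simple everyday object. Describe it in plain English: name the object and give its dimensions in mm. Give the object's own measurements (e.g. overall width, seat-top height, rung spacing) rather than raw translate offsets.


A chair. The seat is a 400×403×32 mm slab with its top at z = 485 mm, on four 37×37 mm corner legs (flush with the seat edges, standing on z = 0). A flat backrest 27 mm thick, 534 mm tall, spans the full seat width and rises from the seat top along its +y edge, rear face flush with the rear of the seat.


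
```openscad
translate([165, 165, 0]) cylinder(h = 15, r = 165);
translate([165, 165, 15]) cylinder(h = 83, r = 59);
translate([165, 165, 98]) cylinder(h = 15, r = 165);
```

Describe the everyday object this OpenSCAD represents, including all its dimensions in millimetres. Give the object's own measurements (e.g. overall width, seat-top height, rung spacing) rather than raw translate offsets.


A spool: two coaxial disc flanges of radius 165 mm and thickness 15 mm, joined by a core cylinder of radius 59 mm and height 83 mm. The lower flange rests on z = 0 and the three cylinders share a vertical axis.


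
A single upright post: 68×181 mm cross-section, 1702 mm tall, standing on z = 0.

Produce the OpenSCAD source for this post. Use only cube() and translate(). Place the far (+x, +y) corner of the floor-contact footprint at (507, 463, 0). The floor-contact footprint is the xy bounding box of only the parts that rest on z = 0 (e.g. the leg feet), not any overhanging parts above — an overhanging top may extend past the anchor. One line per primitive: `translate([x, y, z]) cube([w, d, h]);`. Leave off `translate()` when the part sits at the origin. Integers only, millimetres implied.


translate([439, 282, 0]) cube([68, 181, 1702]);


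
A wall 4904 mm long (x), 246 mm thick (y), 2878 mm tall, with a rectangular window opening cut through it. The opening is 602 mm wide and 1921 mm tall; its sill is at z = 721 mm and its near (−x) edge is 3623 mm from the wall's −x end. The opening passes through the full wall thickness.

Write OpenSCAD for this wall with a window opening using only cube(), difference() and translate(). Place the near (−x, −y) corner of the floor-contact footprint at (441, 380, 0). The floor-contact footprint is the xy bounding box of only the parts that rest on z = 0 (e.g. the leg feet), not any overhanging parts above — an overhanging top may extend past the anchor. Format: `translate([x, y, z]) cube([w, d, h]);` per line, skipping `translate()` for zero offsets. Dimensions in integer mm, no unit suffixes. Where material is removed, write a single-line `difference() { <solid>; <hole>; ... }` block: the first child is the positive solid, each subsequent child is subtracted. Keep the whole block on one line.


difference() { translate([441, 380, 0]) cube([4904, 246, 2878]); translate([4064, 380, 721]) cube([602, 246, 1921]); }


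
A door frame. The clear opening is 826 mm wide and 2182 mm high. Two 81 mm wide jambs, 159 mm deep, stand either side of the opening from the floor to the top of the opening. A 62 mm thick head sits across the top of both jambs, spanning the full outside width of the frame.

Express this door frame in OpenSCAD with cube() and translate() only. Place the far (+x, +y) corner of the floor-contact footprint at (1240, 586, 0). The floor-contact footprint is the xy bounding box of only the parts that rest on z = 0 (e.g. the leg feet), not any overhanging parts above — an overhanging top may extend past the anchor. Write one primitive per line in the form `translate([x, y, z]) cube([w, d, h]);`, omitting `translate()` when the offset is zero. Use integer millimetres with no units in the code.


translate([252, 427, 0]) cube([81, 159, 2182]);
translate([1159, 427, 0]) cube([81, 159, 2182]);
translate([252, 427, 2182]) cube([988, 159, 62]);


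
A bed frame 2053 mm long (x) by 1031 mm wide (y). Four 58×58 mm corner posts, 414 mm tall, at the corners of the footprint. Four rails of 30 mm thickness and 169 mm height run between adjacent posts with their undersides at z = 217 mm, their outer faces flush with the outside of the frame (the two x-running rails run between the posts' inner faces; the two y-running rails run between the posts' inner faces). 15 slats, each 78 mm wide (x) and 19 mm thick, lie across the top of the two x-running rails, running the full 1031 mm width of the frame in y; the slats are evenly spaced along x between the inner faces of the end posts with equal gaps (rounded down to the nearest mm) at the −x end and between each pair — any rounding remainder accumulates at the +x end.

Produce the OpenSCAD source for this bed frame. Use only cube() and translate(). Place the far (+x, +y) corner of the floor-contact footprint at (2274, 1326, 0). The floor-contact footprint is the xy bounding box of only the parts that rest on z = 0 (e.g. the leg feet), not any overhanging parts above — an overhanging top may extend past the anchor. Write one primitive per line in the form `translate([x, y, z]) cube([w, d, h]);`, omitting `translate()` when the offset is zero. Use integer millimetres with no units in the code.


// slat z = rail_z + rail_h = 217 + 169 = 386
// slat gap = ⌊(1937 − 15·78) / 16⌋ = 47
translate([221, 295, 0]) cube([58, 58, 414]);
translate([221, 1268, 0]) cube([58, 58, 414]);
translate([2216, 295, 0]) cube([58, 58, 414]);
translate([2216, 1268, 0]) cube([58, 58, 414]);
translate([279, 295, 217]) cube([1937, 30, 169]);
translate([279, 1296, 217]) cube([1937, 30, 169]);
translate([221, 353, 217]) cube([30, 915, 169]);
translate([2244, 353, 217]) cube([30, 915, 169]);
translate([326, 295, 386]) cube([78, 1031, 19]);
translate([451, 295, 386]) cube([78, 1031, 19]);
translate([576, 295, 386]) cube([78, 1031, 19]);
translate([701, 295, 386]) cube([78, 1031, 19]);
translate([826, 295, 386]) cube([78, 1031, 19]);
translate([951, 295, 386]) cube([78, 1031, 19]);
translate([1076, 295, 386]) cube([78, 1031, 19]);
translate([1201, 295, 386]) cube([78, 1031, 19]);
translate([1326, 295, 386]) cube([78, 1031, 19]);
translate([1451, 295, 386]) cube([78, 1031, 19]);
translate([1576, 295, 386]) cube([78, 1031, 19]);
translate([1701, 295, 386]) cube([78, 1031, 19]);
translate([1826, 295, 386]) cube([78, 1031, 19]);
translate([1951, 295, 386]) cube([78, 1031, 19]);
translate([2076, 295, 386]) cube([78, 1031, 19]);


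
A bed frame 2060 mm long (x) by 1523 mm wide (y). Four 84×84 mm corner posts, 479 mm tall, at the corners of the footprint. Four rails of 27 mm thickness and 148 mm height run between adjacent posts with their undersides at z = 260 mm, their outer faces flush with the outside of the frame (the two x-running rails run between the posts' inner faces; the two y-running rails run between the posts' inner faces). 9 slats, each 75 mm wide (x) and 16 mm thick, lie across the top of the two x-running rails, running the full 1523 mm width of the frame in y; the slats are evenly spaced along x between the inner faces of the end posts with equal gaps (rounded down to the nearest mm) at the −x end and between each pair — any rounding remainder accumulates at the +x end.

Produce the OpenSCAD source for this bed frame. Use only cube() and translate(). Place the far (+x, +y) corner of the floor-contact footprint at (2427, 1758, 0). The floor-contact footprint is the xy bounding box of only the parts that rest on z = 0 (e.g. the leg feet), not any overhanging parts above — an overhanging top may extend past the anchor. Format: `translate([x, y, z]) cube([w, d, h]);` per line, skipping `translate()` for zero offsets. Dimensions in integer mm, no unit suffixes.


// slat z = rail_z + rail_h = 260 + 148 = 408
// slat gap = ⌊(1892 − 9·75) / 10⌋ = 121
translate([367, 235, 0]) cube([84, 84, 479]);
translate([367, 1674, 0]) cube([84, 84, 479]);
translate([2343, 235, 0]) cube([84, 84, 479]);
translate([2343, 1674, 0]) cube([84, 84, 479]);
translate([451, 235, 260]) cube([1892, 27, 148]);
translate([451, 1731, 260]) cube([1892, 27, 148]);
translate([367, 319, 260]) cube([27, 1355, 148]);
translate([2400, 319, 260]) cube([27, 1355, 148]);
translate([572, 235, 408]) cube([75, 1523, 16]);
translate([768, 235, 408]) cube([75, 1523, 16]);
translate([964, 235, 408]) cube([75, 1523, 16]);
translate([1160, 235, 408]) cube([75, 1523, 16]);
translate([1356, 235, 408]) cube([75, 1523, 16]);
translate([1552, 235, 408]) cube([75, 1523, 16]);
translate([1748, 235, 408]) cube([75, 1523, 16]);
translate([1944, 235, 408]) cube([75, 1523, 16]);
translate([2140, 235, 408]) cube([75, 1523, 16]);


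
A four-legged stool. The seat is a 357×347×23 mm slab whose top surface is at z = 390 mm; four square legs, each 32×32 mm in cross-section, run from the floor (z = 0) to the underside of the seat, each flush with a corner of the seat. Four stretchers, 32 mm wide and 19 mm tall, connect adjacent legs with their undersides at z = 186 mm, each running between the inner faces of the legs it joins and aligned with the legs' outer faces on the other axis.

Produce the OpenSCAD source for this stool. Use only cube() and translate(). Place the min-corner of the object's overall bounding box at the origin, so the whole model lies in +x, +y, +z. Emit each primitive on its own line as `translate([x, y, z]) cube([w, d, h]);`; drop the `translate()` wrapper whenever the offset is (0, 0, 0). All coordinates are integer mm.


translate([0, 0, 367]) cube([357, 347, 23]);
cube([32, 32, 367]);
translate([325, 0, 0]) cube([32, 32, 367]);
translate([0, 315, 0]) cube([32, 32, 367]);
translate([325, 315, 0]) cube([32, 32, 367]);
translate([32, 0, 186]) cube([293, 32, 19]);
translate([32, 315, 186]) cube([293, 32, 19]);
translate([0, 32, 186]) cube([32, 283, 19]);
translate([325, 32, 186]) cube([32, 283, 19]);


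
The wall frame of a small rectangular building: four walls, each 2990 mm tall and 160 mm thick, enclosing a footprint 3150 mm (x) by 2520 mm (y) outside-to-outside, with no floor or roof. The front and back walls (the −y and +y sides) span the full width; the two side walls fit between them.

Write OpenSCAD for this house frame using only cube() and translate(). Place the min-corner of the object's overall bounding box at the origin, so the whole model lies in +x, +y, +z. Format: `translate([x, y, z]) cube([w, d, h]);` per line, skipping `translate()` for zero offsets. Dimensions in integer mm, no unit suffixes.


cube([3150, 160, 2990]);
translate([0, 2360, 0]) cube([3150, 160, 2990]);
translate([0, 160, 0]) cube([160, 2200, 2990]);
translate([2990, 160, 0]) cube([160, 2200, 2990]);


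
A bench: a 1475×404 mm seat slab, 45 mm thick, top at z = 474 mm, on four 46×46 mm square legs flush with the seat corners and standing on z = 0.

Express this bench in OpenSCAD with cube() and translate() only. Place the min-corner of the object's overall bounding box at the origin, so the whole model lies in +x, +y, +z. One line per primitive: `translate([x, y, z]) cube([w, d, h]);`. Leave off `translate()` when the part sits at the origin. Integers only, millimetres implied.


// leg_h = 474 − 45 = 429
translate([0, 0, 429]) cube([1475, 404, 45]);
cube([46, 46, 429]);
translate([0, 358, 0]) cube([46, 46, 429]);
translate([1429, 0, 0]) cube([46, 46, 429]);
translate([1429, 358, 0]) cube([46, 46, 429]);


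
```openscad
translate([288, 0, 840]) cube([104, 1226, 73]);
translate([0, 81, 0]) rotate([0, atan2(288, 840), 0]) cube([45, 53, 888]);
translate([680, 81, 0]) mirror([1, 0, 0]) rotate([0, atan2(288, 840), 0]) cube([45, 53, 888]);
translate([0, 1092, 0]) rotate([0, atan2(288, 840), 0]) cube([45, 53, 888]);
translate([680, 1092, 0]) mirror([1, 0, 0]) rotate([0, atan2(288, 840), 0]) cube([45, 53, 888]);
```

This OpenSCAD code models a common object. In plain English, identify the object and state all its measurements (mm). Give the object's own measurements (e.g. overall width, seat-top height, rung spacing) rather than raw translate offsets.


A sawhorse. A 104×1226×73 mm beam (x, y, z) sits on two A-frame leg pairs. Each pair is two raked legs of 45×53 mm section (53 mm along y) splaying symmetrically in x. Each leg rises 840 mm vertically over 288 mm of horizontal reach and is 888 mm long along its own axis. Every leg's outer bottom edge rests on the floor and its outer top edge meets a bottom edge of the beam — the left legs (tilting toward +x) meet the beam's −x bottom edge, the right legs (their mirror images, tilting toward −x) meet its +x bottom edge — so the leg tops tuck under the beam, the beam's underside is 840 mm above the floor, and the feet are 680 mm apart outside-to-outside with the beam centred between them. The two leg pairs are set in 81 mm from either end of the beam.


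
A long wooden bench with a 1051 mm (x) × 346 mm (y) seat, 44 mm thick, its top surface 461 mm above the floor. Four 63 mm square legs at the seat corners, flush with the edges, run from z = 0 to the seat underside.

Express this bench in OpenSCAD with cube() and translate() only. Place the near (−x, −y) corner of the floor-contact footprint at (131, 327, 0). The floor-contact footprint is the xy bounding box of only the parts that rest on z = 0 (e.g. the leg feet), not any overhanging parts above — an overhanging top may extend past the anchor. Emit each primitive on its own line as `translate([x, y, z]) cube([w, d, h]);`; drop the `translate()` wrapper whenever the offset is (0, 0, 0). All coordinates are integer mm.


translate([131, 327, 417]) cube([1051, 346, 44]);
translate([131, 327, 0]) cube([63, 63, 417]);
translate([131, 610, 0]) cube([63, 63, 417]);
translate([1119, 327, 0]) cube([63, 63, 417]);
translate([1119, 610, 0]) cube([63, 63, 417]);


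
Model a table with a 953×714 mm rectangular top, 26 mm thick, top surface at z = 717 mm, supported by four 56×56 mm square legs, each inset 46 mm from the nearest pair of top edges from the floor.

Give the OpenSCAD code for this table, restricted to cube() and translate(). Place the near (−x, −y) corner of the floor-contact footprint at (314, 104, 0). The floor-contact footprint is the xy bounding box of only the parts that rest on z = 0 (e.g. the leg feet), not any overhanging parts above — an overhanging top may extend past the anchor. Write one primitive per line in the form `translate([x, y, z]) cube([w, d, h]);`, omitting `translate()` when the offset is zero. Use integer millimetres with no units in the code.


translate([268, 58, 691]) cube([953, 714, 26]);
translate([314, 104, 0]) cube([56, 56, 691]);
translate([1119, 104, 0]) cube([56, 56, 691]);
translate([314, 670, 0]) cube([56, 56, 691]);
translate([1119, 670, 0]) cube([56, 56, 691]);


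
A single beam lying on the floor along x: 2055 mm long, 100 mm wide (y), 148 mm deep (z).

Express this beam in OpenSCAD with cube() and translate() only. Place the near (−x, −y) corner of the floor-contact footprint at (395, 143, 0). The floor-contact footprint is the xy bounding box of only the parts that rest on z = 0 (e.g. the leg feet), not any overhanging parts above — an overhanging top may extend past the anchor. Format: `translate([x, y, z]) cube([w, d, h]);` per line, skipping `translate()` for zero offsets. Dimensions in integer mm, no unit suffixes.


translate([395, 143, 0]) cube([2055, 100, 148]);


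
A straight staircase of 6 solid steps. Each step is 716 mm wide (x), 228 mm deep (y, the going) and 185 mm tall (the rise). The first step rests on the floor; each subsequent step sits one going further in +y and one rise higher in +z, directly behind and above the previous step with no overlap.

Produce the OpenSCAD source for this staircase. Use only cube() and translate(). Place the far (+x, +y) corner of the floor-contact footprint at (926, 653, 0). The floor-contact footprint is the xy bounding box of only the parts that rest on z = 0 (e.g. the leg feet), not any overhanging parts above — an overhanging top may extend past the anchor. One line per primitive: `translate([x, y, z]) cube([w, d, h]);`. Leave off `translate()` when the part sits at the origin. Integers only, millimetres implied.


translate([210, 425, 0]) cube([716, 228, 185]);
translate([210, 653, 185]) cube([716, 228, 185]);
translate([210, 881, 370]) cube([716, 228, 185]);
translate([210, 1109, 555]) cube([716, 228, 185]);
translate([210, 1337, 740]) cube([716, 228, 185]);
translate([210, 1565, 925]) cube([716, 228, 185]);


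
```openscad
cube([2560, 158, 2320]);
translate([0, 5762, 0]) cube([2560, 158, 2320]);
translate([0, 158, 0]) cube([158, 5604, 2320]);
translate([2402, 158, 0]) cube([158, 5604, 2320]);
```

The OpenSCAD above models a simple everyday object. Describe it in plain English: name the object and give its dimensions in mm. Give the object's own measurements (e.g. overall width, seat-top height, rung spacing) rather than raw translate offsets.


The wall frame of a small rectangular building: four walls, each 2320 mm tall and 158 mm thick, enclosing a footprint 2560 mm (x) by 5920 mm (y) outside-to-outside, with no floor or roof. The front and back walls (the −y and +y sides) span the full width; the two side walls fit between them.


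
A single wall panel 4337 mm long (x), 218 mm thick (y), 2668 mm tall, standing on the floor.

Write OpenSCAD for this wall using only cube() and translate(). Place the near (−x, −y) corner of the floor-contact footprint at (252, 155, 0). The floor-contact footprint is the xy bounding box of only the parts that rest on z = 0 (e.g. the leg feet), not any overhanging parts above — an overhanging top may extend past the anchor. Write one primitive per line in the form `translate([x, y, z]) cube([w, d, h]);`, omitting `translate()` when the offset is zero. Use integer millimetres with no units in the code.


translate([252, 155, 0]) cube([4337, 218, 2668]);


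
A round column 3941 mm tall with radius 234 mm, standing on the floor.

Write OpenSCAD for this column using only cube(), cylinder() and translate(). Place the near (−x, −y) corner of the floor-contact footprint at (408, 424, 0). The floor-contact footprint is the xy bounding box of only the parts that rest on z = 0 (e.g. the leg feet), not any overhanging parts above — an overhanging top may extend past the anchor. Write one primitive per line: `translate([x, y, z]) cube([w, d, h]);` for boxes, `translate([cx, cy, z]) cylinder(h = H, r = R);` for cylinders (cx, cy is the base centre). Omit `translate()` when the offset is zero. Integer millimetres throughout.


translate([642, 658, 0]) cylinder(h = 3941, r = 234);


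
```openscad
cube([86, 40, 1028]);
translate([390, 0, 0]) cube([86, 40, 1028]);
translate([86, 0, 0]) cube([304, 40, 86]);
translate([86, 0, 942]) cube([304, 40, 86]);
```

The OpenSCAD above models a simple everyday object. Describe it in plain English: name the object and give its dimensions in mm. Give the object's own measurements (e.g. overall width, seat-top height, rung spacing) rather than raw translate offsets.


A rectangular picture frame lying in the x–z plane (depth along y). The opening is 304 mm wide (x) by 856 mm tall (z), surrounded by a border 86 mm wide on all four sides. The frame is 40 mm deep and is made of two full-height vertical stiles with two horizontal rails fitted between them.


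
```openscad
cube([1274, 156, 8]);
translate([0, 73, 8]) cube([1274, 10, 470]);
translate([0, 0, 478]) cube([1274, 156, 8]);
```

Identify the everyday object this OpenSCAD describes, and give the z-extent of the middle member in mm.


An I-beam. The web height is 470 mm.

Two wide flanges with a thin centred web — an I-beam. Overall 486 mm minus two 8 mm flanges gives a web of 486 − 2·8 = 470 mm.


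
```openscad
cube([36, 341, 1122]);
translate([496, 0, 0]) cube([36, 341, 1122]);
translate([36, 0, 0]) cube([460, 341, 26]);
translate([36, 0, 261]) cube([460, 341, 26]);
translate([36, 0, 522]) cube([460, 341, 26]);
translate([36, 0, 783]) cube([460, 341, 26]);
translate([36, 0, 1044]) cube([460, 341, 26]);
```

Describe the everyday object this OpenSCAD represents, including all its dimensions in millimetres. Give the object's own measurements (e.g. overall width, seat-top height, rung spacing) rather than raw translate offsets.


An open bookshelf. Two side panels, each 36 mm thick, 341 mm deep and 1122 mm tall, stand 532 mm apart (outside-to-outside). Between them sit 5 shelves, each 26 mm thick and 341 mm deep, spanning the full gap between the sides. The bottom shelf rests on the floor (its underside at z = 0) and the clear gap between one shelf's top and the next shelf's underside is 235 mm.


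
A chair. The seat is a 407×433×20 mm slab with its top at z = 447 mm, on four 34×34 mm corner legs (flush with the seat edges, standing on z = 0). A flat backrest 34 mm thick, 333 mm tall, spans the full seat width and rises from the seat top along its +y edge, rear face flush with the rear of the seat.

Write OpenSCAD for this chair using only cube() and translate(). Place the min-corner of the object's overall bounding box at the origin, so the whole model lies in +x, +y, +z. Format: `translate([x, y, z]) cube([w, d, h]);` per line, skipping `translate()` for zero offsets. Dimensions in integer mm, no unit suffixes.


translate([0, 0, 427]) cube([407, 433, 20]);
cube([34, 34, 427]);
translate([373, 0, 0]) cube([34, 34, 427]);
translate([0, 399, 0]) cube([34, 34, 427]);
translate([373, 399, 0]) cube([34, 34, 427]);
translate([0, 399, 447]) cube([407, 34, 333]);


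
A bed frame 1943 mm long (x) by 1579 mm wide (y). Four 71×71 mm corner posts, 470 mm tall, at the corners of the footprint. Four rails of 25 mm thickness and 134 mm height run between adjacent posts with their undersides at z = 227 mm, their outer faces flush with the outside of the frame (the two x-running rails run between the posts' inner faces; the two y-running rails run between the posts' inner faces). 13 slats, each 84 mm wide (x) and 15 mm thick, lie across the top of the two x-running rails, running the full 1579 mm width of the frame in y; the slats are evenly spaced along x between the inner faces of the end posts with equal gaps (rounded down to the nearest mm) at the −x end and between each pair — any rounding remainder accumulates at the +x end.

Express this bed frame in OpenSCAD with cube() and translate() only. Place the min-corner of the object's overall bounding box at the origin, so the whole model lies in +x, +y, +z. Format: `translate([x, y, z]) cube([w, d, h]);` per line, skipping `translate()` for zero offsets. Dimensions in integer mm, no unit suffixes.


cube([71, 71, 470]);
translate([0, 1508, 0]) cube([71, 71, 470]);
translate([1872, 0, 0]) cube([71, 71, 470]);
translate([1872, 1508, 0]) cube([71, 71, 470]);
translate([71, 0, 227]) cube([1801, 25, 134]);
translate([71, 1554, 227]) cube([1801, 25, 134]);
translate([0, 71, 227]) cube([25, 1437, 134]);
translate([1918, 71, 227]) cube([25, 1437, 134]);
translate([121, 0, 361]) cube([84, 1579, 15]);
translate([255, 0, 361]) cube([84, 1579, 15]);
translate([389, 0, 361]) cube([84, 1579, 15]);
translate([523, 0, 361]) cube([84, 1579, 15]);
translate([657, 0, 361]) cube([84, 1579, 15]);
translate([791, 0, 361]) cube([84, 1579, 15]);
translate([925, 0, 361]) cube([84, 1579, 15]);
translate([1059, 0, 361]) cube([84, 1579, 15]);
translate([1193, 0, 361]) cube([84, 1579, 15]);
translate([1327, 0, 361]) cube([84, 1579, 15]);
translate([1461, 0, 361]) cube([84, 1579, 15]);
translate([1595, 0, 361]) cube([84, 1579, 15]);
translate([1729, 0, 361]) cube([84, 1579, 15]);


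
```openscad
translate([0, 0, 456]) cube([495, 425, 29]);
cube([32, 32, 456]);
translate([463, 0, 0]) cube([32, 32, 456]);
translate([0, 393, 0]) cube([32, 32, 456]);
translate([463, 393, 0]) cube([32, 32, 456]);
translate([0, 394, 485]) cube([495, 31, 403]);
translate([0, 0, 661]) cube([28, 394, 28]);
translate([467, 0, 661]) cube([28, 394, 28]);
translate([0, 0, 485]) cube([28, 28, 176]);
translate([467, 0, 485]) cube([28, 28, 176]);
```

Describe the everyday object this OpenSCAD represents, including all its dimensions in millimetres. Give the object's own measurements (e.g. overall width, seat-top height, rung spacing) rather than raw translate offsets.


A chair. The seat is a 495×425×29 mm slab with its top at z = 485 mm, on four 32×32 mm corner legs (flush with the seat edges, standing on z = 0). A flat backrest 31 mm thick, 403 mm tall, spans the full seat width and rises from the seat top along its +y edge, rear face flush with the rear of the seat. Two armrests of 28×28 mm section run along each side from the seat's front edge to the front of the backrest, top faces 204 mm above the seat top and outer faces flush with the seat's x-edges; a 28×28 mm post under the front of each armrest stands on the seat at the front corner.


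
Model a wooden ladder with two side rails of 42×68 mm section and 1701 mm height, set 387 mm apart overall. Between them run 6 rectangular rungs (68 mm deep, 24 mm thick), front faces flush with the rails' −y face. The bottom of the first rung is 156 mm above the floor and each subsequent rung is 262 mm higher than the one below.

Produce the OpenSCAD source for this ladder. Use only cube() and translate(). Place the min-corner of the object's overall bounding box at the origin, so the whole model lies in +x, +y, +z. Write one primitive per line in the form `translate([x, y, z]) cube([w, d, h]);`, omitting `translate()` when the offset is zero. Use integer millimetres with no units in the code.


cube([42, 68, 1701]);
translate([345, 0, 0]) cube([42, 68, 1701]);
translate([42, 0, 156]) cube([303, 68, 24]);
translate([42, 0, 418]) cube([303, 68, 24]);
translate([42, 0, 680]) cube([303, 68, 24]);
translate([42, 0, 942]) cube([303, 68, 24]);
translate([42, 0, 1204]) cube([303, 68, 24]);
translate([42, 0, 1466]) cube([303, 68, 24]);


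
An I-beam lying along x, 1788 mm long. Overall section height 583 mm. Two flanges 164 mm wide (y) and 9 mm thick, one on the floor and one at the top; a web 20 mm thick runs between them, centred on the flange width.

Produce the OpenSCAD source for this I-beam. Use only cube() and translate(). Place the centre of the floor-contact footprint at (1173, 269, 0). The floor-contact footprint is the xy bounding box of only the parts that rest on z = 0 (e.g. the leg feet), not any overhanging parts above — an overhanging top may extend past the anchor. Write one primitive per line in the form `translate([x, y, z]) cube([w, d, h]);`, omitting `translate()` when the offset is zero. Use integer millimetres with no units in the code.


translate([279, 187, 0]) cube([1788, 164, 9]);
translate([279, 259, 9]) cube([1788, 20, 565]);
translate([279, 187, 574]) cube([1788, 164, 9]);


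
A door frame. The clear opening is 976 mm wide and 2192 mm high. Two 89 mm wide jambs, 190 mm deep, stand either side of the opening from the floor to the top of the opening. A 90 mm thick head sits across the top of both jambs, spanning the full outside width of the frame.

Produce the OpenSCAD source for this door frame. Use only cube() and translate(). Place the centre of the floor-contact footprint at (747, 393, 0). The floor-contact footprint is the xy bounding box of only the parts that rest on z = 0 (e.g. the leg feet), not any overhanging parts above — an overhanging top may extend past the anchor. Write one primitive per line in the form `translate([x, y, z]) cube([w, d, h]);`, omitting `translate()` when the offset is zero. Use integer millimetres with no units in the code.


translate([170, 298, 0]) cube([89, 190, 2192]);
translate([1235, 298, 0]) cube([89, 190, 2192]);
translate([170, 298, 2192]) cube([1154, 190, 90]);


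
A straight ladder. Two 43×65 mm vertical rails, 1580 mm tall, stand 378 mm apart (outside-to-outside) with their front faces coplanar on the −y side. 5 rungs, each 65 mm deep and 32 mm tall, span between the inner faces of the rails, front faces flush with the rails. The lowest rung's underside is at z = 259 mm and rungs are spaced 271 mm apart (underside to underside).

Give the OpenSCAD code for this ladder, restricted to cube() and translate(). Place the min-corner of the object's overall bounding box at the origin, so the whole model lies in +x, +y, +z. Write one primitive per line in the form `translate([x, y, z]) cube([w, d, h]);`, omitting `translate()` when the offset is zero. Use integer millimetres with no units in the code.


cube([43, 65, 1580]);
translate([335, 0, 0]) cube([43, 65, 1580]);
translate([43, 0, 259]) cube([292, 65, 32]);
translate([43, 0, 530]) cube([292, 65, 32]);
translate([43, 0, 801]) cube([292, 65, 32]);
translate([43, 0, 1072]) cube([292, 65, 32]);
translate([43, 0, 1343]) cube([292, 65, 32]);


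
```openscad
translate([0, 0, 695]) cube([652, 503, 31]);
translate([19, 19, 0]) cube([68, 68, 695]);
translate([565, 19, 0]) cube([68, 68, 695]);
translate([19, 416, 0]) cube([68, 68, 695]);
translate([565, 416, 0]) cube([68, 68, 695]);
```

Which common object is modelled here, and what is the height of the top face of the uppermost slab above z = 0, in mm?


A table. The table height is 726 mm.

A 652×503×31 slab sits at z = 695 on four 68 mm square posts — a table. The top surface is at 695 + 31 = 726 mm.


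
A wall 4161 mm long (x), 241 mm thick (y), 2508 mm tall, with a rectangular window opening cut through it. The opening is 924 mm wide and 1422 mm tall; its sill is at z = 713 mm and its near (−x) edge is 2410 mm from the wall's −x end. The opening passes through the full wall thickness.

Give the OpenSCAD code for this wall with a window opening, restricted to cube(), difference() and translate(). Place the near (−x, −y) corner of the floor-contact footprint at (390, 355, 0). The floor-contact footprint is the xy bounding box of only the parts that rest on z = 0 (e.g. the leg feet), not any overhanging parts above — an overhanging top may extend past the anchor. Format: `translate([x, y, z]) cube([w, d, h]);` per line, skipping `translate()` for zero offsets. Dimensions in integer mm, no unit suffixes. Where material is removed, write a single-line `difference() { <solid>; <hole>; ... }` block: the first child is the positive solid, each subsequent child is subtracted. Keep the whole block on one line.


difference() { translate([390, 355, 0]) cube([4161, 241, 2508]); translate([2800, 355, 713]) cube([924, 241, 1422]); }
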